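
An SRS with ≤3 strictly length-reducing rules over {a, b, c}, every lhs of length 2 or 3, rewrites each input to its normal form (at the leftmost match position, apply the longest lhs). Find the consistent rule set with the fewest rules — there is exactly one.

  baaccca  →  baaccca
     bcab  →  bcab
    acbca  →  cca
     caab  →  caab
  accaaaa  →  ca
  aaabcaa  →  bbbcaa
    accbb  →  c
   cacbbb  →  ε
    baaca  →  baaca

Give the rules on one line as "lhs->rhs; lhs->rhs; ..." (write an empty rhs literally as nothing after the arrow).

aaa->bb; acb->c; cb->

  | baaccca
  | bcab
  | acbca => cca
  | caab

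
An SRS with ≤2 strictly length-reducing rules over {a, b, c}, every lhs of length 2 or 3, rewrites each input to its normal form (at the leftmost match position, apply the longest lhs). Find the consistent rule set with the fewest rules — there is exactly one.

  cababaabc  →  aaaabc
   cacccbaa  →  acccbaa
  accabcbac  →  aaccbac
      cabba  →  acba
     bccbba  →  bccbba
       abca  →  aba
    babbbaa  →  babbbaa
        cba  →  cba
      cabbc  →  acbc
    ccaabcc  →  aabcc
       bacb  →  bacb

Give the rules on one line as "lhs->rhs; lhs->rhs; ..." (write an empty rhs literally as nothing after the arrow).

  | cababaabc => acabaabc => aacaabc => aaaabc
  | cacccbaa => acccbaa
  | accabcbac => acaccbac => aaccbac
  | cabba => acba

ca->a; cab->ac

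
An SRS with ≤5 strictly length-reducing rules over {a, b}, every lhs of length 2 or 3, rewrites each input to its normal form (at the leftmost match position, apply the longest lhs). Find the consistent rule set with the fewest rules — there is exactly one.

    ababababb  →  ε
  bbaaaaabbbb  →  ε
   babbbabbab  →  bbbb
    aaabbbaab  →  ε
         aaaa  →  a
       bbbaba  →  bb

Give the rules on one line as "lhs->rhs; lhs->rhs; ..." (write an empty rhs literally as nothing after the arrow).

  | ababababb => abababb => ababb => abb => ab => ε
  | bbaaaaabbbb => baaaabbbb => aaabbbb => aabbbb => abbbb => abbb => abb => ab => ε
  | babbbabbab => bbbabbab => bbbbab => bbbb
  | aaabbbaab => aabbbaab => abbbaab => abbaab => abaab => aab => ab => ε

aa->a; ab->; abb->ab; ba->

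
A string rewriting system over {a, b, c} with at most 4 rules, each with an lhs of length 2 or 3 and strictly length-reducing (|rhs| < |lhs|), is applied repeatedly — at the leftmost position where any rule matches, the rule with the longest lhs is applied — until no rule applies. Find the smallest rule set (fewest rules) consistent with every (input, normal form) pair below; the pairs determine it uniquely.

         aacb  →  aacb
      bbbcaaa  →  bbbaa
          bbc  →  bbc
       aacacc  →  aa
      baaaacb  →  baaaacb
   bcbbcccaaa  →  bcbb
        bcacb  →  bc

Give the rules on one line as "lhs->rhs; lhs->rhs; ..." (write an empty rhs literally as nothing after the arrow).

  | aacb
  | bbbcaaa => bbbaa
  | bbc
  | aacacc => aacac => aaca => aa

ca->; cab->c; cac->ca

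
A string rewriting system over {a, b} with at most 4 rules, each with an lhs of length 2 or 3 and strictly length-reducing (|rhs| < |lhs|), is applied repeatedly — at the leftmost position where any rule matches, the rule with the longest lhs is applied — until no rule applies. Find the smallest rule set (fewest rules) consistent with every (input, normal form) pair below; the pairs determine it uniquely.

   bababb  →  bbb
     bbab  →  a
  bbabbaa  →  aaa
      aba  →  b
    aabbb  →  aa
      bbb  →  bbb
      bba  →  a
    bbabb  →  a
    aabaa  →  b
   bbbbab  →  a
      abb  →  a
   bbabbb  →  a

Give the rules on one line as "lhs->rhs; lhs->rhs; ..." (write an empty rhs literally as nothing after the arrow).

  | bababb => ababb => bbb
  | bbab => bab => ab => a
  | bbabbaa => babbaa => abbaa => aaa
  | aba => b

ab->a; aba->b; abb->a; ba->a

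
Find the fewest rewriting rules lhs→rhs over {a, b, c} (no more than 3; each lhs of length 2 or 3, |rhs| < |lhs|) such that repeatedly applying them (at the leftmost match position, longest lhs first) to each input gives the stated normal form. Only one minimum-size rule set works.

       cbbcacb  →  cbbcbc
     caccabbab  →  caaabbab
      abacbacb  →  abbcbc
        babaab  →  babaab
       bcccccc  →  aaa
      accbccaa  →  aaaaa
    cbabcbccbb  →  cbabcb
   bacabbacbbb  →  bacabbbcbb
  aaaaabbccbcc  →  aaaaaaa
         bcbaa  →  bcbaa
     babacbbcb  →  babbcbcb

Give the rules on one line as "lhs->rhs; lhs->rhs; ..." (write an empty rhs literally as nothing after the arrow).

  | cbbcacb => cbbcbc
  | caccabbab => caaabbab
  | abacbacb => abbcacb => abbcbc
  | babaab

acb->bc; bcc->cc; cc->a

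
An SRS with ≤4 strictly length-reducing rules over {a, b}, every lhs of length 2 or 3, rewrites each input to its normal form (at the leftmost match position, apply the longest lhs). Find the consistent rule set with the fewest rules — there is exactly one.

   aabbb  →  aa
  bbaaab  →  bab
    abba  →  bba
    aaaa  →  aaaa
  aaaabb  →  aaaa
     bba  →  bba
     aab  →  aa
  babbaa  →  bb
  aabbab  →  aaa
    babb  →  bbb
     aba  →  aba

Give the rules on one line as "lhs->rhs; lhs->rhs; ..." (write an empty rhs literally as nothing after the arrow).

aab->aa; abb->bb; baa->

  | aabbb => aabb => aab => aa
  | bbaaab => bab
  | abba => bba
  | aaaa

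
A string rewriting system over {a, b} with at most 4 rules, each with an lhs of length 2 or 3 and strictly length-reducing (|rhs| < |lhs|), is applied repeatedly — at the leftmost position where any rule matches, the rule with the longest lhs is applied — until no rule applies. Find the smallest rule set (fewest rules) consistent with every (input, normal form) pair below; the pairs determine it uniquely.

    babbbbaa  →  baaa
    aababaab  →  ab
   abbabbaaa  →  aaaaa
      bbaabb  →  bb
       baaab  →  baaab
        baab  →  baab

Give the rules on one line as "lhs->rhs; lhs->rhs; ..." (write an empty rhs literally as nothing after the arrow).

  | babbbbaa => babbaa => baaa
  | aababaab => abaab => ab
  | abbabbaaa => aabbaaa => aaaaa
  | bbaabb => ababb => bb

aba->; abb->a; bba->ab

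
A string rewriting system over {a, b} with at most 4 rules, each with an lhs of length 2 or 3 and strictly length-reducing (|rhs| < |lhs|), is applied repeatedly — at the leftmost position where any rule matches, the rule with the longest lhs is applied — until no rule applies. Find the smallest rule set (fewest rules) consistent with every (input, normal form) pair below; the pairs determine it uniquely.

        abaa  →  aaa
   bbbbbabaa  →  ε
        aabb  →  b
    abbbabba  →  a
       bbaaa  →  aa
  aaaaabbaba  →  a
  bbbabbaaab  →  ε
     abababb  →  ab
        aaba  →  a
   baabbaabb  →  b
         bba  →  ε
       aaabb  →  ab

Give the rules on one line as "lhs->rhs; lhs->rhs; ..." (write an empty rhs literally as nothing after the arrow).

  | abaa => aaa
  | bbbbbabaa => bbbbaa => bba => ε
  | aabb => b
  | abbbabba => abbabba => ababba => aabba => ba => a

aab->; abb->ab; ba->a; bba->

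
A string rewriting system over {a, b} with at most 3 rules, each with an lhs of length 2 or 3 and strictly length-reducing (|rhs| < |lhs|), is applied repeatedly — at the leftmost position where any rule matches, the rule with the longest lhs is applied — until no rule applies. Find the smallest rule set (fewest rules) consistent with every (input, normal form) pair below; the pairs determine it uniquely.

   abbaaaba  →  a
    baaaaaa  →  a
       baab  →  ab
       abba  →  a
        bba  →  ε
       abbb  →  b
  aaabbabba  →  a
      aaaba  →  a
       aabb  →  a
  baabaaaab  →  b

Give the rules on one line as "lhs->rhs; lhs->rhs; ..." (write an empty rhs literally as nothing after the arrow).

aa->; ba->; bb->a

  | abbaaaba => aaaaaba => aaaba => aba => a
  | baaaaaa => aaaaa => aaa => a
  | baab => ab
  | abba => aaa => a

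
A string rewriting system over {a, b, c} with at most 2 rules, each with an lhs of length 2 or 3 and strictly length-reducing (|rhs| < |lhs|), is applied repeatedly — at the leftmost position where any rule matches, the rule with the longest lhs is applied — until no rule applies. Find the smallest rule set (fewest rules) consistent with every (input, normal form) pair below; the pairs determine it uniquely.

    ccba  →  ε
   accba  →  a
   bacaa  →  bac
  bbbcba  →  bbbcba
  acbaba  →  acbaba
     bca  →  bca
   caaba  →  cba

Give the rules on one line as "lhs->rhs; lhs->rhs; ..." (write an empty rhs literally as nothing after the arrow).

  | ccba => aa => ε
  | accba => aaa => a
  | bacaa => bac
  | bbbcba

aa->; ccb->a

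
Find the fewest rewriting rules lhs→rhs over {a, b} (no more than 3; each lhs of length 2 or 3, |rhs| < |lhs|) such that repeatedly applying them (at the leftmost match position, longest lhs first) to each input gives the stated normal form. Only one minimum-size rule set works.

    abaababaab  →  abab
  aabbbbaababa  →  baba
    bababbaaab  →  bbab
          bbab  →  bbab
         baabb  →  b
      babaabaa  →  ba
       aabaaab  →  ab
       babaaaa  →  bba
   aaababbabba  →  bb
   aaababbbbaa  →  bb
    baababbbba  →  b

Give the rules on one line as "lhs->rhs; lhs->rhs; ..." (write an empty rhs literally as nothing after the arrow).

aa->b; abb->a; bbb->

  | abaababaab => abbbabaab => ababaab => ababbb => abab
  | aabbbbaababa => bbbbbaababa => bbaababa => bbbbaba => baba
  | bababbaaab => babaaaab => babbaab => baaab => bbab
  | bbab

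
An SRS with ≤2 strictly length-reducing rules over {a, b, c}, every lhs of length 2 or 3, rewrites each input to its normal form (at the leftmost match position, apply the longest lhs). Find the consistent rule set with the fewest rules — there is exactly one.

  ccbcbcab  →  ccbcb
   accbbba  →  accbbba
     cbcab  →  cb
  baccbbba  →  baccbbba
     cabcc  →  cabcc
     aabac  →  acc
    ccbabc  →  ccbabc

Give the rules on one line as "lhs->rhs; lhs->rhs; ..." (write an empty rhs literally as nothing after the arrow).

  | ccbcbcab => ccbcb
  | accbbba
  | cbcab => cb
  | baccbbba

aba->c; bca->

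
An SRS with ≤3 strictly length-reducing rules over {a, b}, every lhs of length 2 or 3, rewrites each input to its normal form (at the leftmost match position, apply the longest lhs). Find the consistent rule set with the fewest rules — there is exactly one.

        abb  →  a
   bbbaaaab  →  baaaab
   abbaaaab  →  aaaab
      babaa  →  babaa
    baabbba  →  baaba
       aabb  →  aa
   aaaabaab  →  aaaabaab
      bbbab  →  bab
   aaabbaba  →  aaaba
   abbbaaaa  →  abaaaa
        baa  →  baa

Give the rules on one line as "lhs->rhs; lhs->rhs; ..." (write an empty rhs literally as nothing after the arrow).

  | abb => a
  | bbbaaaab => baaaab
  | abbaaaab => aaaab
  | babaa

bb->; bba->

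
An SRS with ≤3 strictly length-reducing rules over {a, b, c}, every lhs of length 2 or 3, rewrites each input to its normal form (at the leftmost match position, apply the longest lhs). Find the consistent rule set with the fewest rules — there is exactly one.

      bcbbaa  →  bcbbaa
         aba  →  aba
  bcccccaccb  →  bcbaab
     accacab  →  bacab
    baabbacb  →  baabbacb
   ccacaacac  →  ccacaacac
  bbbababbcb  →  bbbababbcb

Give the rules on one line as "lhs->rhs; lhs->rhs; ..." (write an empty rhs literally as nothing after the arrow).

acc->b; ccb->ba

  | bcbbaa
  | aba
  | bcccccaccb => bcccccbb => bcccbab => bcbaab
  | accacab => bacab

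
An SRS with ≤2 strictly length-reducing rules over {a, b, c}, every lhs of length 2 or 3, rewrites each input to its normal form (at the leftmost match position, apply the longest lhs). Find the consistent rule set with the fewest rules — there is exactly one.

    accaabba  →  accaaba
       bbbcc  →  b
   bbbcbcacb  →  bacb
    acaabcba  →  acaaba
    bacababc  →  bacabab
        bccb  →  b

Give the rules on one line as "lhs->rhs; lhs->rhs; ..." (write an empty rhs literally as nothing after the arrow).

  | accaabba => accaaba
  | bbbcc => bbcc => bcc => bc => b
  | bbbcbcacb => bbcbcacb => bcbcacb => bbcacb => bcacb => bacb
  | acaabcba => acaabba => acaaba

bb->b; bc->b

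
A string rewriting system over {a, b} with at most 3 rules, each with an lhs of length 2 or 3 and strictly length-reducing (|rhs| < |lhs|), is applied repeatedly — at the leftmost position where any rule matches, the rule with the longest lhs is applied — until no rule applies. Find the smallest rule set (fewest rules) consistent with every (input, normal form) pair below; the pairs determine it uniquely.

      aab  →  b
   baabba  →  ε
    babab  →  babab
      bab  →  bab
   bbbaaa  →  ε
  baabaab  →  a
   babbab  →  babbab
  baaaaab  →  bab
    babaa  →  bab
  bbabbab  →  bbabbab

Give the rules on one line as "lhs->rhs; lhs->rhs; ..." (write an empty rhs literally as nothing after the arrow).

aa->; bbb->a

  | aab => b
  | baabba => bbba => aa => ε
  | babab
  | bab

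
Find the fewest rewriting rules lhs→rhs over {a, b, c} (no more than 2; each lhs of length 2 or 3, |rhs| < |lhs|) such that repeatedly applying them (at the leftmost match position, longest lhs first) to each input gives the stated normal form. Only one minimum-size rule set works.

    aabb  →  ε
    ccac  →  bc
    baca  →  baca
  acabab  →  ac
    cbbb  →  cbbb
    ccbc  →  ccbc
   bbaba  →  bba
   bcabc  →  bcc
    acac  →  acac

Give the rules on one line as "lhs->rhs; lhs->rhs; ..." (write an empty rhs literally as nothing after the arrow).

ab->; cca->b

  | aabb => ab => ε
  | ccac => bc
  | baca
  | acabab => acab => ac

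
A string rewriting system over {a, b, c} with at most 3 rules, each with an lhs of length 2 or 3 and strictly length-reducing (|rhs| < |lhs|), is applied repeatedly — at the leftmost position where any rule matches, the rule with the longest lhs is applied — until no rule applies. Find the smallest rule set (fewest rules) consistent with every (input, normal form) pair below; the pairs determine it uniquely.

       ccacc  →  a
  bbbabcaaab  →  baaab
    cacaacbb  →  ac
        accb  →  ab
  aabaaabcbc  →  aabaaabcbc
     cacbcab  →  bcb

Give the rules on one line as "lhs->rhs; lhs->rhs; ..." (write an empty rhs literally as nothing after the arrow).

  | ccacc => acc => a
  | bbbabcaaab => babcaaab => babbaab => baaab
  | cacaacbb => bcaacbb => bbacbb => acbb => ac
  | accb => ab

bb->; ca->b; cc->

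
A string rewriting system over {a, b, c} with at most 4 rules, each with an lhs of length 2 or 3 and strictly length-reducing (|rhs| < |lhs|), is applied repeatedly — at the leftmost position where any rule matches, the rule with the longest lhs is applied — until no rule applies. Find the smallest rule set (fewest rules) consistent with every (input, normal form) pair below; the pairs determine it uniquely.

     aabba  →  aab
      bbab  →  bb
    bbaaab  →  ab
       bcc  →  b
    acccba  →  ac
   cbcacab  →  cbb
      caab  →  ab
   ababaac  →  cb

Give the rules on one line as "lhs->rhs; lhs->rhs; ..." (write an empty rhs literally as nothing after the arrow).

  | aabba => aab
  | bbab => bb
  | bbaaab => baab => ab
  | bcc => b

aac->cb; ba->; ca->; cc->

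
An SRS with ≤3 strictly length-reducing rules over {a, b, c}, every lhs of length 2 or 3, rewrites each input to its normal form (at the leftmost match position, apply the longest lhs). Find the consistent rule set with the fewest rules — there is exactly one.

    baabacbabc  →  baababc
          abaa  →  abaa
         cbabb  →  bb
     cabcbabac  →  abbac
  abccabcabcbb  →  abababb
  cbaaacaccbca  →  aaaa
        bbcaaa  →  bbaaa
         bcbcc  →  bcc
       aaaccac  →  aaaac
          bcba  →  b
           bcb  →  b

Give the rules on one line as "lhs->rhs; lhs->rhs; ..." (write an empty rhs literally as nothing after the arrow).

ca->a; cb->; cba->

  | baabacbabc => baababc
  | abaa
  | cbabb => bb
  | cabcbabac => abcbabac => abbac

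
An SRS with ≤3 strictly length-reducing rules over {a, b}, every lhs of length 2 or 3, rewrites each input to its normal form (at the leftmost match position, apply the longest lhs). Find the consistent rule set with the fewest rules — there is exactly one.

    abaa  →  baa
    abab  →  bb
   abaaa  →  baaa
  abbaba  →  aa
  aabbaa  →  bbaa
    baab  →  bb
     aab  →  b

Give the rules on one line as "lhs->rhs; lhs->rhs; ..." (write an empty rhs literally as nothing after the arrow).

  | abaa => baa
  | abab => bab => bb
  | abaaa => baaa
  | abbaba => bbaba => bbba => aa

ab->b; bbb->a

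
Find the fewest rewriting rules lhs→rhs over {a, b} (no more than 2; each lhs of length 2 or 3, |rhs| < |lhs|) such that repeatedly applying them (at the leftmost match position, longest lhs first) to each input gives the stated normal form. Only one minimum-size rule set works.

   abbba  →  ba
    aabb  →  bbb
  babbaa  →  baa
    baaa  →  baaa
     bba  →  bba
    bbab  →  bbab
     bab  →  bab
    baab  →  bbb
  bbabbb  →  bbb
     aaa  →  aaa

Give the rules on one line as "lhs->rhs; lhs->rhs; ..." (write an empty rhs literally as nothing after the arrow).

aab->bb; abb->

  | abbba => ba
  | aabb => bbb
  | babbaa => baa
  | baaa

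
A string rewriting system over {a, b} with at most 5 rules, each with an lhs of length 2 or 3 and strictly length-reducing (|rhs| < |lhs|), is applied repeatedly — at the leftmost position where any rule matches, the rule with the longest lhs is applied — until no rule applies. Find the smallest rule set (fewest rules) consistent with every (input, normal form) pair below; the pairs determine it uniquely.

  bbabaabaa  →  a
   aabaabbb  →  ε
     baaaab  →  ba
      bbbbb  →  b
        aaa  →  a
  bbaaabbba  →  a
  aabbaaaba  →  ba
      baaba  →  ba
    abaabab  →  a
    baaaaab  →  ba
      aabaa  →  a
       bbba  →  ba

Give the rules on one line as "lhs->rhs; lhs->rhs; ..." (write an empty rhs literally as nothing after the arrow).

  | bbabaabaa => abaabaa => aaabaa => aabaa => abaa => aaa => aa => a
  | aabaabbb => abaabbb => aaabbb => aabbb => abbb => bb => ε
  | baaaab => baaab => baab => bab => ba
  | bbbbb => bbb => b

aa->a; ab->a; abb->b; bb->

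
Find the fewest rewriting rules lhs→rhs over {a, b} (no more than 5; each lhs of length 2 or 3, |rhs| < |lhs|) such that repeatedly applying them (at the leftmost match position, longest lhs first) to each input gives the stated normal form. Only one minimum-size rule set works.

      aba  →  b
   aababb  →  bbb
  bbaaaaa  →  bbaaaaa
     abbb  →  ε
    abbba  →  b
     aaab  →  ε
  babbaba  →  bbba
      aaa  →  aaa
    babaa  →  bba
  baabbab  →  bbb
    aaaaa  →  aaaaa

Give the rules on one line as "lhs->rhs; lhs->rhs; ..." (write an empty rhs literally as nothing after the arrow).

aab->ab; ab->; aba->b; abb->ab

  | aba => b
  | aababb => ababb => bbb
  | bbaaaaa
  | abbb => abb => ab => ε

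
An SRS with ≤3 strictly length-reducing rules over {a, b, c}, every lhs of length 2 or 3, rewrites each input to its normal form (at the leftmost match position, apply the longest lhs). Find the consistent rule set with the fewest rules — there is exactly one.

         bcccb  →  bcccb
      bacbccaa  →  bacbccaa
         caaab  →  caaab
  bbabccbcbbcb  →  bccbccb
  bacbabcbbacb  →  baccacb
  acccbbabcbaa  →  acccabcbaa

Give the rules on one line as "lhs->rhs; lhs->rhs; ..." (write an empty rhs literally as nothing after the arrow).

  | bcccb
  | bacbccaa
  | caaab
  | bbabccbcbbcb => bccbcbbcb => bccbccb

bab->; cbb->c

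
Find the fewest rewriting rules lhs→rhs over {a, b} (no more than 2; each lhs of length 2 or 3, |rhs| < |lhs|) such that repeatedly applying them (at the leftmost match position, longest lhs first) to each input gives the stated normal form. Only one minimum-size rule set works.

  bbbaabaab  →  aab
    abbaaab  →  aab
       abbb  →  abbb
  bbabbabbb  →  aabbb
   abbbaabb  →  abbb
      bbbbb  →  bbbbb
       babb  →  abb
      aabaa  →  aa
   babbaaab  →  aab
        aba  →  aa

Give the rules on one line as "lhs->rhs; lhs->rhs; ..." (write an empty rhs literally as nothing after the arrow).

  | bbbaabaab => bbaabaab => baabaab => aabaab => aaaab => abab => aab
  | abbaaab => abaaab => aaaab => abab => aab
  | abbb
  | bbabbabbb => babbabbb => abbabbb => ababbb => aabbb

aaa->ab; ba->a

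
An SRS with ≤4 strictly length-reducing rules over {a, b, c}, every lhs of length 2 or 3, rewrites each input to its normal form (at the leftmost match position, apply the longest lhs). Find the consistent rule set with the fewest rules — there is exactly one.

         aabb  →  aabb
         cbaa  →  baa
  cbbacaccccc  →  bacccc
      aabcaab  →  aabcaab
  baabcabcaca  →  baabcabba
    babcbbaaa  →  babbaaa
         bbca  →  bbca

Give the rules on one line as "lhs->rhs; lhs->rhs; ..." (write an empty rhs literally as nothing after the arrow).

cac->cb; cb->; cba->ba

  | aabb
  | cbaa => baa
  | cbbacaccccc => bacaccccc => bacbcccc => bacccc
  | aabcaab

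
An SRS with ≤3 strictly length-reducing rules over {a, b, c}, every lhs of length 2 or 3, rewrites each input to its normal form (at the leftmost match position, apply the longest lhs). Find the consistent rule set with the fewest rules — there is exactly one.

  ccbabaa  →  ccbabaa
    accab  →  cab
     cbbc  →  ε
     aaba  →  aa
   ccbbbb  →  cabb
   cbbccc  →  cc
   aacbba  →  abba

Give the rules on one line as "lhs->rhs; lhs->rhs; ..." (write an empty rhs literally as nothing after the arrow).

aab->a; ac->; cbb->a

  | ccbabaa
  | accab => cab
  | cbbc => ac => ε
  | aaba => aa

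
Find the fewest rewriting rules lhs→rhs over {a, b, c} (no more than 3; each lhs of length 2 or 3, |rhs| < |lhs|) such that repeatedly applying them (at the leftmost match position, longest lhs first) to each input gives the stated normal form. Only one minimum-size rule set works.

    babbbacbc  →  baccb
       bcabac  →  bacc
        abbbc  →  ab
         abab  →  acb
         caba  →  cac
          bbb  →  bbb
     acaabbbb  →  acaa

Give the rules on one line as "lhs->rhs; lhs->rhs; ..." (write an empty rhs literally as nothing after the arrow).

aba->ac; abb->a; bc->b

  | babbbacbc => babacbc => baccbc => baccb
  | bcabac => babac => bacc
  | abbbc => abc => ab
  | abab => acb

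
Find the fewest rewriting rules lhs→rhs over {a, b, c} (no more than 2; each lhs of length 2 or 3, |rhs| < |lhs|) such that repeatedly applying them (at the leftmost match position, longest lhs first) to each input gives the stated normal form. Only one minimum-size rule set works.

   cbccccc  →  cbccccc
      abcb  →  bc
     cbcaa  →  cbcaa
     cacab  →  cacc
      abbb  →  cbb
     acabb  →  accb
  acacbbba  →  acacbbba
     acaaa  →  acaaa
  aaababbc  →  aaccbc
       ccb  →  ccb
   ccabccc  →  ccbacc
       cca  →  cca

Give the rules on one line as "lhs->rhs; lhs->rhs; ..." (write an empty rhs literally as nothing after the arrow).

ab->c; abc->ba

  | cbccccc
  | abcb => bab => bc
  | cbcaa
  | cacab => cacc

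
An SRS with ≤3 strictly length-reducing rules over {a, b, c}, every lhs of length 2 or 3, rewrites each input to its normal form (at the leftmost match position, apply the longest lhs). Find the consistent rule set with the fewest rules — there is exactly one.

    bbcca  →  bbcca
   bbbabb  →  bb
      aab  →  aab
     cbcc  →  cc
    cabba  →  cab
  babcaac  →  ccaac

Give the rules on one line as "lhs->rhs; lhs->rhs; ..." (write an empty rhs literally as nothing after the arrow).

  | bbcca
  | bbbabb => bbcb => bb
  | aab
  | cbcc => cc

ba->; bab->c; cb->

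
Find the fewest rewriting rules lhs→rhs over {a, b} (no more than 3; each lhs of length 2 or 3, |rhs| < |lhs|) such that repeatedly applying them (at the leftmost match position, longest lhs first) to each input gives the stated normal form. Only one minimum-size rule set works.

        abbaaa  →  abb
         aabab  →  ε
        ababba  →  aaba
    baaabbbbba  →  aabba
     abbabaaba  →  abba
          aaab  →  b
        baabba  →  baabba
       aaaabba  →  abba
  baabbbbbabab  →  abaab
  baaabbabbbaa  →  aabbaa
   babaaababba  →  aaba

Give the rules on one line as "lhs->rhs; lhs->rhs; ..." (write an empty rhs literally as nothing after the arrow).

  | abbaaa => abb
  | aabab => aaa => ε
  | ababba => aaba
  | baaabbbbba => bbbbbba => abbbba => aabba

aaa->; bab->a; bbb->ab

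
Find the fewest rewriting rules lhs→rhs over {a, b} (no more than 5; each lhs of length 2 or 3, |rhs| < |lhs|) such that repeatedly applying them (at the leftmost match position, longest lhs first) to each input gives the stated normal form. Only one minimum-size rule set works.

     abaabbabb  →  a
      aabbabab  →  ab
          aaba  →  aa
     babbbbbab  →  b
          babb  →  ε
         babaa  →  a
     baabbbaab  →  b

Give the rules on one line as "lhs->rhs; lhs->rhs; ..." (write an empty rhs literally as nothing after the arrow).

aab->a; aba->b; ba->; bb->

  | abaabbabb => babbabb => bbabb => abb => a
  | aabbabab => ababab => bbab => ab
  | aaba => aa
  | babbbbbab => bbbbbab => bbbab => bab => b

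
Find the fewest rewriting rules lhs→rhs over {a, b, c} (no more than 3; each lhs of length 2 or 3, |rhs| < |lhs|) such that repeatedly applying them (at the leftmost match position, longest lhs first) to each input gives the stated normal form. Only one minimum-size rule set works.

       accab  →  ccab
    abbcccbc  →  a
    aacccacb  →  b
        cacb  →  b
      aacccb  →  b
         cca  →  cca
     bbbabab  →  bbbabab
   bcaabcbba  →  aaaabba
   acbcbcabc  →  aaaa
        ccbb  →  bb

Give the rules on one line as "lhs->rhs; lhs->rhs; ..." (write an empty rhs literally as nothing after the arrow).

  | accab => ccab
  | abbcccbc => abaccbc => abccbc => aacbc => acbc => cbc => bc => a
  | aacccacb => acccacb => cccacb => ccccb => cccb => ccb => cb => b
  | cacb => ccb => cb => b

ac->c; bc->a; cb->b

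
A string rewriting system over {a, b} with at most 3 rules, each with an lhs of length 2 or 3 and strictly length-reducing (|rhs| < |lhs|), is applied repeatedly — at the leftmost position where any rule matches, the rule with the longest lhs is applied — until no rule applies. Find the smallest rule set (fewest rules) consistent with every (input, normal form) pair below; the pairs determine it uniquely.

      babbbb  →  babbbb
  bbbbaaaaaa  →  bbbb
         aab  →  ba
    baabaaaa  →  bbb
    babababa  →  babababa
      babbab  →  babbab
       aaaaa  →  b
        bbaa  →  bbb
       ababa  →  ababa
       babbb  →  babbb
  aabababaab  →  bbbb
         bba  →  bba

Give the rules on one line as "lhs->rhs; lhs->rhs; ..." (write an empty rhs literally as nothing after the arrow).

aa->b; aaa->; aab->ba

  | babbbb
  | bbbbaaaaaa => bbbbaaa => bbbb
  | aab => ba
  | baabaaaa => bbaaaaa => bbaa => bbb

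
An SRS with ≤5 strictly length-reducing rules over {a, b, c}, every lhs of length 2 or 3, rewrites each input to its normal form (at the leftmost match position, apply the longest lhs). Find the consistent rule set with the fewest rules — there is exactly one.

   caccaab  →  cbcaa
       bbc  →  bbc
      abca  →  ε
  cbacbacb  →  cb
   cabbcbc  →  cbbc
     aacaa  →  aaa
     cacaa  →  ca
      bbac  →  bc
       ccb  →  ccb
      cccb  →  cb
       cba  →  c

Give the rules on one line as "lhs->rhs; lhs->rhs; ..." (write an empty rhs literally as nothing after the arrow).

  | caccaab => cbcaab => cbcaa
  | bbc
  | abca => aca => ba => ε
  | cbacbacb => ccbacb => cccb => cb

ab->a; ac->b; ba->; ccc->c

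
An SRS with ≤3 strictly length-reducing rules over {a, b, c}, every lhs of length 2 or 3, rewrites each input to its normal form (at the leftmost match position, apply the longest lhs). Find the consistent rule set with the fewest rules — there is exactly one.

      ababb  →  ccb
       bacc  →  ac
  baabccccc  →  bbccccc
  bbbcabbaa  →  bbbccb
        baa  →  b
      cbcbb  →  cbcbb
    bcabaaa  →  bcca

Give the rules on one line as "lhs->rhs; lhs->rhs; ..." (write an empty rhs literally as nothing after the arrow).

aa->; ab->c; bac->a

  | ababb => cabb => ccb
  | bacc => ac
  | baabccccc => bbccccc
  | bbbcabbaa => bbbccbaa => bbbccb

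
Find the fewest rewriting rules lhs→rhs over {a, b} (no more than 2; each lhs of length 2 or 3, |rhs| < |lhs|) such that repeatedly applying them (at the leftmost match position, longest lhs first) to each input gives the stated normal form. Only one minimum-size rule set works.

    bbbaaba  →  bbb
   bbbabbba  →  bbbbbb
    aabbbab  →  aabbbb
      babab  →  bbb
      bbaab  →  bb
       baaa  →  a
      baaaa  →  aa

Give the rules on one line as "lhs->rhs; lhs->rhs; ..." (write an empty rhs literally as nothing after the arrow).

  | bbbaaba => bbba => bbb
  | bbbabbba => bbbbbba => bbbbbb
  | aabbbab => aabbbb
  | babab => bbab => bbb

ba->b; baa->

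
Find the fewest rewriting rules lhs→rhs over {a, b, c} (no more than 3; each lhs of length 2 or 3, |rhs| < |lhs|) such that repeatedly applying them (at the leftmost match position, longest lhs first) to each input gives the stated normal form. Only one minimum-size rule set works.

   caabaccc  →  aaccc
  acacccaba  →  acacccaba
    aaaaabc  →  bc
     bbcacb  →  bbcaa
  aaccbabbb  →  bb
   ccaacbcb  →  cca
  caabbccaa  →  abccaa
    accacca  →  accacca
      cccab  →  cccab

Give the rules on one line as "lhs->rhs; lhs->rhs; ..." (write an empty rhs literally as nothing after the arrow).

aaa->; aab->b; cb->a

  | caabaccc => cbaccc => aaccc
  | acacccaba
  | aaaaabc => aabc => bc
  | bbcacb => bbcaa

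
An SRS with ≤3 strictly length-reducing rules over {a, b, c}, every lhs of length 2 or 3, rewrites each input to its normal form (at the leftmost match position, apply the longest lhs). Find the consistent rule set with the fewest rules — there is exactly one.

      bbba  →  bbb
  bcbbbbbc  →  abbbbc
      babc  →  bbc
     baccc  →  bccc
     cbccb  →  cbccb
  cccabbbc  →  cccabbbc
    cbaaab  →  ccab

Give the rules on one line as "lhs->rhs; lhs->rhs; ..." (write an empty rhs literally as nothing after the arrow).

ba->b; baa->c; bcb->a

  | bbba => bbb
  | bcbbbbbc => abbbbc
  | babc => bbc
  | baccc => bccc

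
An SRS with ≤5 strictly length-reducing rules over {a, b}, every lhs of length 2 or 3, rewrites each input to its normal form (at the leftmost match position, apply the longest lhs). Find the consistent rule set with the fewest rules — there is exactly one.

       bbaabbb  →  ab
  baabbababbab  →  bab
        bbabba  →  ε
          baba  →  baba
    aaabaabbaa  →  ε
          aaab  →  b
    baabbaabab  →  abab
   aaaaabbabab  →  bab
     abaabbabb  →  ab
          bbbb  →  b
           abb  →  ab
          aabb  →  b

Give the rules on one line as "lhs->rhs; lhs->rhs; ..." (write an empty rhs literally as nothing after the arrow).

aa->; aaa->b; bb->b; bba->

  | bbaabbb => abbb => abb => ab
  | baabbababbab => bbbababbab => bbababbab => babbab => bab
  | bbabba => bba => ε
  | baba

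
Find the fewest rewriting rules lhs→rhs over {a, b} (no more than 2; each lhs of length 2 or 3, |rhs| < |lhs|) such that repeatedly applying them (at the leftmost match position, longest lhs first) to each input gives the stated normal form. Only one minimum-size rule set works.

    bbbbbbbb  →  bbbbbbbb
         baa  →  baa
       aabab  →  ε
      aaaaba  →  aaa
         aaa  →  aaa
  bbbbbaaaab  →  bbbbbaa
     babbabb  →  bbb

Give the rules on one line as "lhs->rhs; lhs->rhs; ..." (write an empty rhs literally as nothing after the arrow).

aab->; ab->

  | bbbbbbbb
  | baa
  | aabab => ab => ε
  | aaaaba => aaa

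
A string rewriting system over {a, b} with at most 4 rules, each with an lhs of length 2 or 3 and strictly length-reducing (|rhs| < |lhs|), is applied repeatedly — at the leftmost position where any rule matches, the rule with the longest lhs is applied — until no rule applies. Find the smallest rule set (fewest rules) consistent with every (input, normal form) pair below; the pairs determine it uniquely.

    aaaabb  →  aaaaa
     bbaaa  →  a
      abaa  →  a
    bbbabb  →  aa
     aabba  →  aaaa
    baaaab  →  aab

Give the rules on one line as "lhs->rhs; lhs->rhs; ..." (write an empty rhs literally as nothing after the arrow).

abb->aa; ba->a; baa->

  | aaaabb => aaaaa
  | bbaaa => ba => a
  | abaa => a
  | bbbabb => bbabb => babb => abb => aa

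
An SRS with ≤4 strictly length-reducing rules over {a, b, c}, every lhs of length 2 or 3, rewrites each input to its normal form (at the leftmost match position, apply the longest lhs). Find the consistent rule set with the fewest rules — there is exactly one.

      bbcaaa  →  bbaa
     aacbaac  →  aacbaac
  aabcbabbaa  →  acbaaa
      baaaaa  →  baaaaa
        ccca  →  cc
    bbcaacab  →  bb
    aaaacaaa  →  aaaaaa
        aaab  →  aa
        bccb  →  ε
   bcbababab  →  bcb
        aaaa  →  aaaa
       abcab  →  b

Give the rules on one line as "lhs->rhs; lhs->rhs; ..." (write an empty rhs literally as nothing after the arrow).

ab->; abb->a; bcc->a; ca->

  | bbcaaa => bbaa
  | aacbaac
  | aabcbabbaa => acbabbaa => acbaaa
  | baaaaa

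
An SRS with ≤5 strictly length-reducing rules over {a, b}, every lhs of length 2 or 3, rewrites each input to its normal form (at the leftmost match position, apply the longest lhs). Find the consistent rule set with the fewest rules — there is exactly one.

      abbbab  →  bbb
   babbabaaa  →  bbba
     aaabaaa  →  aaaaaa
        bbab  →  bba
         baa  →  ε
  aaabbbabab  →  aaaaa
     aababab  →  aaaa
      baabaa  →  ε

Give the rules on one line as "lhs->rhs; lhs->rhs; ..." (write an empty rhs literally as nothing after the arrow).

  | abbbab => abbab => abab => bbb
  | babbabaaa => bababaaa => bbbbaaa => bbba
  | aaabaaa => aaaaaa
  | bbab => bba

aab->aa; ab->a; aba->bb; baa->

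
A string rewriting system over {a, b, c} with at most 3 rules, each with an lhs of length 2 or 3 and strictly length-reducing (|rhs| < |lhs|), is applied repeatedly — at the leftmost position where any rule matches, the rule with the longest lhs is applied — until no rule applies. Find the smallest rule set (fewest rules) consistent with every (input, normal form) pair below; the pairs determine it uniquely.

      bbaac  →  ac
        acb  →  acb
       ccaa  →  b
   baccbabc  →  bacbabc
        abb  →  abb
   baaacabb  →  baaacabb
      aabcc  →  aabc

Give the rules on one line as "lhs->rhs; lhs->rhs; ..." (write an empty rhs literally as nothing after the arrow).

  | bbaac => ac
  | acb
  | ccaa => caa => b
  | baccbabc => bacbabc

bba->; caa->b; cc->c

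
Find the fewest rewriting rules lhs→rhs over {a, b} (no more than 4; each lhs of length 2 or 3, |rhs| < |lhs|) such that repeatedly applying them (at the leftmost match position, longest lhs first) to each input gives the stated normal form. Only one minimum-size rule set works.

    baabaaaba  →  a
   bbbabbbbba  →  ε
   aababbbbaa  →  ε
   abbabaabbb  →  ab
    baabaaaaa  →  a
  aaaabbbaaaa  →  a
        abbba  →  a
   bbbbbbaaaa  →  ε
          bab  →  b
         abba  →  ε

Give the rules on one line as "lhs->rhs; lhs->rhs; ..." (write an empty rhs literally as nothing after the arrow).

  | baabaaaba => abaaaba => aaaba => aba => a
  | bbbabbbbba => babbbbba => bbbbba => bbba => ba => ε
  | aababbbbaa => babbbbaa => bbbbaa => bbaa => aa => ε
  | abbabaabbb => aabaabbb => baabbb => abbb => ab

aa->; ba->; bb->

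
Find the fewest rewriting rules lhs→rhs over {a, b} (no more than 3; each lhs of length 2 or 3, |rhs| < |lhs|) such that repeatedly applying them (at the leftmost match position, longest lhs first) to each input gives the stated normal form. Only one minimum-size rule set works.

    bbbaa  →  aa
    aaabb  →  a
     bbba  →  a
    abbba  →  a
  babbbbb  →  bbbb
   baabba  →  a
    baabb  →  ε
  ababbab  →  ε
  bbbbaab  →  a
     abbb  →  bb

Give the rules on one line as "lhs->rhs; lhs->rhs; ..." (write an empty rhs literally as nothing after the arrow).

ab->; ba->a

  | bbbaa => bbaa => baa => aa
  | aaabb => aab => a
  | bbba => bba => ba => a
  | abbba => bba => ba => a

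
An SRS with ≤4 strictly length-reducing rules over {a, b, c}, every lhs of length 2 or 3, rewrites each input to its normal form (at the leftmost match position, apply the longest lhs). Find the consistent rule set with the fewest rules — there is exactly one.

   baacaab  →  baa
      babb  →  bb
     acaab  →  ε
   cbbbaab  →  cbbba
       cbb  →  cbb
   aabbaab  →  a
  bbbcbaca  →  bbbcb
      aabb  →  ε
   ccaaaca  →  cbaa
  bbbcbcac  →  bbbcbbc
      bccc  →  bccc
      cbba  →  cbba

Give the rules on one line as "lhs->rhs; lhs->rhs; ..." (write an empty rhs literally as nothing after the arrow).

  | baacaab => baaab => baa
  | babb => bb
  | acaab => abab => ab => ε
  | cbbbaab => cbbba

aac->a; ab->; ca->b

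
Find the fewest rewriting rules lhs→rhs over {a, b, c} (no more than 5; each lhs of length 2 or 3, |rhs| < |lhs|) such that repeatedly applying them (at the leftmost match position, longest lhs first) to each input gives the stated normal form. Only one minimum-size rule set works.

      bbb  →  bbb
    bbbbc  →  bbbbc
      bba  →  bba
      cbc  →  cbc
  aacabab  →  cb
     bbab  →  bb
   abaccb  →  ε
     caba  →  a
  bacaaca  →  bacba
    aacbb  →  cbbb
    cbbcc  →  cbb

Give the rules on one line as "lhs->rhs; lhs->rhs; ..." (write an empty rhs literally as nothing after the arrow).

aac->cb; ab->; ca->a; cc->

  | bbb
  | bbbbc
  | bba
  | cbc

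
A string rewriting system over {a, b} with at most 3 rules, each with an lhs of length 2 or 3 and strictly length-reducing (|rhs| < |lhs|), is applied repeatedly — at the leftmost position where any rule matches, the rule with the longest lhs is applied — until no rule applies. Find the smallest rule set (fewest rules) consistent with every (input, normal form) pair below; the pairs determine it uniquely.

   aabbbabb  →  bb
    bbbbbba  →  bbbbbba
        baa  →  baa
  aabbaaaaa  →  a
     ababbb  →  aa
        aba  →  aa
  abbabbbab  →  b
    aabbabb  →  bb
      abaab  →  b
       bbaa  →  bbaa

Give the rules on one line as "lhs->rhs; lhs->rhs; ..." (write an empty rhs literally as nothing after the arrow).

aaa->; ab->a

  | aabbbabb => aabbabb => aababb => aaabb => bb
  | bbbbbba
  | baa
  | aabbaaaaa => aabaaaaa => aaaaaaa => aaaa => a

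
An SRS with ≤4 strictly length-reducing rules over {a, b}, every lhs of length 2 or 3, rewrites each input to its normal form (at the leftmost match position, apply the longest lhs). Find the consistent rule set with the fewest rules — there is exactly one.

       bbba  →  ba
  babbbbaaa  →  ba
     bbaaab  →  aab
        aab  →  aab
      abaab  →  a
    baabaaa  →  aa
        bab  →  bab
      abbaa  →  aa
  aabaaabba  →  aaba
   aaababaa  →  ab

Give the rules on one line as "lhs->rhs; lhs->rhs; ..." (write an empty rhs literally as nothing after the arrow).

aaa->ab; baa->b; bb->; bba->

  | bbba => ba
  | babbbbaaa => babbaaa => baaa => ba
  | bbaaab => aab
  | aab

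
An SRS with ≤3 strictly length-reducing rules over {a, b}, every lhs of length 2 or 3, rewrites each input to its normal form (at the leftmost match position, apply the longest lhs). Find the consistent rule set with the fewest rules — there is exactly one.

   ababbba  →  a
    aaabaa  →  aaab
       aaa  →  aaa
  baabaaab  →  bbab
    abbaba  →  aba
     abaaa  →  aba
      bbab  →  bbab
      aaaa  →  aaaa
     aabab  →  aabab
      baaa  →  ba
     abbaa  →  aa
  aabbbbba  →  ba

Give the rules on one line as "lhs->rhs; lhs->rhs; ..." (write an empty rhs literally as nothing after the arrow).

abb->; baa->b

  | ababbba => abba => a
  | aaabaa => aaab
  | aaa
  | baabaaab => bbaaab => bbab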